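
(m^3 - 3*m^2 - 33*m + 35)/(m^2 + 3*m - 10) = (m^2 - 8*m + 7)/(m - 2)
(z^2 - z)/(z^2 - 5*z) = (z - 1)/(z - 5)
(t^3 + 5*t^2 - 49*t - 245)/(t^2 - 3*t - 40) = (t^2 - 49)/(t - 8)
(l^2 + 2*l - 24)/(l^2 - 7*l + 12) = (l + 6)/(l - 3)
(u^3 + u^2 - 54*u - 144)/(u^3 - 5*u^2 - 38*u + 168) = (u^2 - 5*u - 24)/(u^2 - 11*u + 28)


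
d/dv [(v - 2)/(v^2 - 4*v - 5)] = (v^2 - 4*v - 2*(v - 2)^2 - 5)/(-v^2 + 4*v + 5)^2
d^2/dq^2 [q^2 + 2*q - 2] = 2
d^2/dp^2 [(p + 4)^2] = 2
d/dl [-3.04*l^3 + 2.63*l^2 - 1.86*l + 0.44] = -9.12*l^2 + 5.26*l - 1.86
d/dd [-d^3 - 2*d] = -3*d^2 - 2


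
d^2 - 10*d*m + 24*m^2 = (d - 6*m)*(d - 4*m)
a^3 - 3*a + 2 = (a - 1)^2*(a + 2)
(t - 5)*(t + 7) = t^2 + 2*t - 35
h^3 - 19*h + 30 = (h - 3)*(h - 2)*(h + 5)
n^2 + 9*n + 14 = (n + 2)*(n + 7)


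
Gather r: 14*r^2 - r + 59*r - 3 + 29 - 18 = 14*r^2 + 58*r + 8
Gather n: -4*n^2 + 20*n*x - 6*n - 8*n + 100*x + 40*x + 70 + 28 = -4*n^2 + n*(20*x - 14) + 140*x + 98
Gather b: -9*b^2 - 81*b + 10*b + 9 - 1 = -9*b^2 - 71*b + 8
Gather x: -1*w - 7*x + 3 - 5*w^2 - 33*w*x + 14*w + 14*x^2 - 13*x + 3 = -5*w^2 + 13*w + 14*x^2 + x*(-33*w - 20) + 6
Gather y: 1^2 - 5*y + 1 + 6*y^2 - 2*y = 6*y^2 - 7*y + 2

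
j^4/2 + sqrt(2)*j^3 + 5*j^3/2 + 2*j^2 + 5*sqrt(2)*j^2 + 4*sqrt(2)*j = j*(j/2 + 1/2)*(j + 4)*(j + 2*sqrt(2))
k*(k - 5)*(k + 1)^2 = k^4 - 3*k^3 - 9*k^2 - 5*k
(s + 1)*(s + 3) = s^2 + 4*s + 3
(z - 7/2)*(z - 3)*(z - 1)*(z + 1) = z^4 - 13*z^3/2 + 19*z^2/2 + 13*z/2 - 21/2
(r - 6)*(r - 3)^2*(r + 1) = r^4 - 11*r^3 + 33*r^2 - 9*r - 54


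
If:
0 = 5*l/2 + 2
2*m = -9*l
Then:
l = -4/5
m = 18/5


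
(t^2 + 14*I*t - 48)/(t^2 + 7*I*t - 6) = (t + 8*I)/(t + I)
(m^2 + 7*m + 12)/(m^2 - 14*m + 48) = (m^2 + 7*m + 12)/(m^2 - 14*m + 48)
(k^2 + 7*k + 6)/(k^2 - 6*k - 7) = (k + 6)/(k - 7)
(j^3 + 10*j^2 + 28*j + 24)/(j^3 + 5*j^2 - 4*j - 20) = (j^2 + 8*j + 12)/(j^2 + 3*j - 10)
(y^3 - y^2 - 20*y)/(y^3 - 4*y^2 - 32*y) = (y - 5)/(y - 8)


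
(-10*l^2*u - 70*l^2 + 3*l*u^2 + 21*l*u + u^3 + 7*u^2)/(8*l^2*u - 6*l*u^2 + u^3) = (5*l*u + 35*l + u^2 + 7*u)/(u*(-4*l + u))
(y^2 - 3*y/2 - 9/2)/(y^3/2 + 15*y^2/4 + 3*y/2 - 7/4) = 2*(2*y^2 - 3*y - 9)/(2*y^3 + 15*y^2 + 6*y - 7)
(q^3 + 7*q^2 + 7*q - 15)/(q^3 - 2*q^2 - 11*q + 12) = (q + 5)/(q - 4)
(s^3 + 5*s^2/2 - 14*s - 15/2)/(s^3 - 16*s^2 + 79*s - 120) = (2*s^2 + 11*s + 5)/(2*(s^2 - 13*s + 40))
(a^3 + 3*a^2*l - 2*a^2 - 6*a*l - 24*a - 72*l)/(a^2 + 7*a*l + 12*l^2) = (a^2 - 2*a - 24)/(a + 4*l)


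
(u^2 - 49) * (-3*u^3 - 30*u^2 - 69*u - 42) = -3*u^5 - 30*u^4 + 78*u^3 + 1428*u^2 + 3381*u + 2058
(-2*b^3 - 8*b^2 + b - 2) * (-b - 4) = 2*b^4 + 16*b^3 + 31*b^2 - 2*b + 8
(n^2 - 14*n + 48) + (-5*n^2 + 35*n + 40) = -4*n^2 + 21*n + 88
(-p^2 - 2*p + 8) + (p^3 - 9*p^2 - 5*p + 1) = p^3 - 10*p^2 - 7*p + 9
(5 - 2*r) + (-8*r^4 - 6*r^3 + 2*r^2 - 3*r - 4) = -8*r^4 - 6*r^3 + 2*r^2 - 5*r + 1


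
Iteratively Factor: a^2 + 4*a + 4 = (a + 2)*(a + 2)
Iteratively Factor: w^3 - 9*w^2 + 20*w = (w - 5)*(w^2 - 4*w) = w*(w - 5)*(w - 4)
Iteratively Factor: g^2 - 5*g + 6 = (g - 3)*(g - 2)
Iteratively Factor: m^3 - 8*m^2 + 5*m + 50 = (m - 5)*(m^2 - 3*m - 10) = (m - 5)*(m + 2)*(m - 5)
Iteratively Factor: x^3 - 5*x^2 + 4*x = (x - 4)*(x^2 - x) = (x - 4)*(x - 1)*(x)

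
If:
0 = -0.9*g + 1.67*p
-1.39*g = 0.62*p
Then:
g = 0.00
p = 0.00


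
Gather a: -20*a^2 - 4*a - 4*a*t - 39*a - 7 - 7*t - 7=-20*a^2 + a*(-4*t - 43) - 7*t - 14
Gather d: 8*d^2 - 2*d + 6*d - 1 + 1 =8*d^2 + 4*d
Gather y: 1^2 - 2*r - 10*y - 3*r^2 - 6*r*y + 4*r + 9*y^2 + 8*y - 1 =-3*r^2 + 2*r + 9*y^2 + y*(-6*r - 2)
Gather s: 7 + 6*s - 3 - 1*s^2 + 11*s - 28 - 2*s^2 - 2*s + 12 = -3*s^2 + 15*s - 12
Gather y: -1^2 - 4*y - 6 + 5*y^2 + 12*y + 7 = 5*y^2 + 8*y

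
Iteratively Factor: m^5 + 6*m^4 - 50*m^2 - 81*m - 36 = (m + 1)*(m^4 + 5*m^3 - 5*m^2 - 45*m - 36) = (m + 1)^2*(m^3 + 4*m^2 - 9*m - 36) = (m + 1)^2*(m + 3)*(m^2 + m - 12) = (m + 1)^2*(m + 3)*(m + 4)*(m - 3)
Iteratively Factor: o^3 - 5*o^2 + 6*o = (o - 2)*(o^2 - 3*o) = o*(o - 2)*(o - 3)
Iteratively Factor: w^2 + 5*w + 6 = (w + 3)*(w + 2)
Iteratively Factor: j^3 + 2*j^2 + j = (j + 1)*(j^2 + j) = (j + 1)^2*(j)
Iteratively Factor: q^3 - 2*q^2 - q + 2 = (q - 2)*(q^2 - 1) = (q - 2)*(q + 1)*(q - 1)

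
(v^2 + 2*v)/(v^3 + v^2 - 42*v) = (v + 2)/(v^2 + v - 42)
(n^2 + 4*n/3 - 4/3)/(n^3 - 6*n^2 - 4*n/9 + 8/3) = 3*(n + 2)/(3*n^2 - 16*n - 12)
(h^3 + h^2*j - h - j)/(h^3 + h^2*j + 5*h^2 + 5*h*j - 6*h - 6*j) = (h + 1)/(h + 6)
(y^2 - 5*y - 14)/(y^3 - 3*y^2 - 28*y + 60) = (y^2 - 5*y - 14)/(y^3 - 3*y^2 - 28*y + 60)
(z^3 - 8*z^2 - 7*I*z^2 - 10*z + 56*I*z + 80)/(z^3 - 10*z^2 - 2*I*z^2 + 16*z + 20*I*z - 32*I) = (z - 5*I)/(z - 2)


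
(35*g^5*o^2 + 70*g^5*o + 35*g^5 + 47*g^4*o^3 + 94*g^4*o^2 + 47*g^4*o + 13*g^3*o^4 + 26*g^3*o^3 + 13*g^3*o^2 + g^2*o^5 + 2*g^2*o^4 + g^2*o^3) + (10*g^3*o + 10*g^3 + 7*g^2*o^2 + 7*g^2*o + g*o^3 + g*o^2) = 35*g^5*o^2 + 70*g^5*o + 35*g^5 + 47*g^4*o^3 + 94*g^4*o^2 + 47*g^4*o + 13*g^3*o^4 + 26*g^3*o^3 + 13*g^3*o^2 + 10*g^3*o + 10*g^3 + g^2*o^5 + 2*g^2*o^4 + g^2*o^3 + 7*g^2*o^2 + 7*g^2*o + g*o^3 + g*o^2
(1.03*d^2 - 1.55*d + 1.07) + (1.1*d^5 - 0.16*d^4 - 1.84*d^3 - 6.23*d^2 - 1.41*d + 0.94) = 1.1*d^5 - 0.16*d^4 - 1.84*d^3 - 5.2*d^2 - 2.96*d + 2.01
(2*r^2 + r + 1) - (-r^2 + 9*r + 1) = 3*r^2 - 8*r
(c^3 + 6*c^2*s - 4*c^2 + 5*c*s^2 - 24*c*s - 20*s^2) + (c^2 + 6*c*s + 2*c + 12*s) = c^3 + 6*c^2*s - 3*c^2 + 5*c*s^2 - 18*c*s + 2*c - 20*s^2 + 12*s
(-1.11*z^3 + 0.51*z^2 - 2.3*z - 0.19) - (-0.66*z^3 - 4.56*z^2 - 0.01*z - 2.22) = -0.45*z^3 + 5.07*z^2 - 2.29*z + 2.03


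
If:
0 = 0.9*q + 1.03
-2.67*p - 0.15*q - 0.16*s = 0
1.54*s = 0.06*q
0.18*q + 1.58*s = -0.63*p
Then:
No Solution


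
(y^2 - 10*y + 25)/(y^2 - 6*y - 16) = (-y^2 + 10*y - 25)/(-y^2 + 6*y + 16)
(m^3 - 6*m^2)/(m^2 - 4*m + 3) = m^2*(m - 6)/(m^2 - 4*m + 3)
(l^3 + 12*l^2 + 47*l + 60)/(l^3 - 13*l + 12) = (l^2 + 8*l + 15)/(l^2 - 4*l + 3)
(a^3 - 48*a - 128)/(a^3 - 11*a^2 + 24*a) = (a^2 + 8*a + 16)/(a*(a - 3))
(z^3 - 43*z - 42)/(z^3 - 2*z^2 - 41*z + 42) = (z + 1)/(z - 1)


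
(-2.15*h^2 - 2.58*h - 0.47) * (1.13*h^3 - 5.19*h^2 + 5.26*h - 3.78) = -2.4295*h^5 + 8.2431*h^4 + 1.5501*h^3 - 3.0045*h^2 + 7.2802*h + 1.7766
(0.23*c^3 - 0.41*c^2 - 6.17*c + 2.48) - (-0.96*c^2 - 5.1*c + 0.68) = 0.23*c^3 + 0.55*c^2 - 1.07*c + 1.8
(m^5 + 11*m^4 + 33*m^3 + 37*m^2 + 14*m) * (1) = m^5 + 11*m^4 + 33*m^3 + 37*m^2 + 14*m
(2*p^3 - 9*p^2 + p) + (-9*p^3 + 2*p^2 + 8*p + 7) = -7*p^3 - 7*p^2 + 9*p + 7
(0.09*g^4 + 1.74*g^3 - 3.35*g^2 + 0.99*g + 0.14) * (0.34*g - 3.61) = 0.0306*g^5 + 0.2667*g^4 - 7.4204*g^3 + 12.4301*g^2 - 3.5263*g - 0.5054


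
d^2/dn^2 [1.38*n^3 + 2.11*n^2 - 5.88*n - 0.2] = 8.28*n + 4.22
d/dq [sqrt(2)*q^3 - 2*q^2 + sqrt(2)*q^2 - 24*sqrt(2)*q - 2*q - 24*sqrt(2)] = 3*sqrt(2)*q^2 - 4*q + 2*sqrt(2)*q - 24*sqrt(2) - 2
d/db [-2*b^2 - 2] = -4*b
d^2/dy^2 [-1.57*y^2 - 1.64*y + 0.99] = -3.14000000000000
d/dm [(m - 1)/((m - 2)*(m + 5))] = (-m^2 + 2*m - 7)/(m^4 + 6*m^3 - 11*m^2 - 60*m + 100)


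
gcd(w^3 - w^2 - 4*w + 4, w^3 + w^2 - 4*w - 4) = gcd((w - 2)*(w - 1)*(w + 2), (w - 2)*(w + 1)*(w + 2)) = w^2 - 4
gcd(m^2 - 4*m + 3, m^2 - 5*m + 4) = m - 1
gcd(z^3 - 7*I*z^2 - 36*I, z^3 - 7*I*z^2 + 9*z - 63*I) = z - 3*I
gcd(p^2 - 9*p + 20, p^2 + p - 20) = p - 4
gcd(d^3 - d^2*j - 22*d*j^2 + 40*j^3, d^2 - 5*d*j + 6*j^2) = d - 2*j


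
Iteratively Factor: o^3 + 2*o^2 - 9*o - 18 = (o + 2)*(o^2 - 9) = (o - 3)*(o + 2)*(o + 3)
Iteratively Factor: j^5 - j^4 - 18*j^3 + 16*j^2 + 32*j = (j - 4)*(j^4 + 3*j^3 - 6*j^2 - 8*j) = j*(j - 4)*(j^3 + 3*j^2 - 6*j - 8) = j*(j - 4)*(j + 1)*(j^2 + 2*j - 8) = j*(j - 4)*(j + 1)*(j + 4)*(j - 2)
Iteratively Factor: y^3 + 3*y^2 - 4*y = (y + 4)*(y^2 - y) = y*(y + 4)*(y - 1)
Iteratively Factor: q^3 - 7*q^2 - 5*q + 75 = (q - 5)*(q^2 - 2*q - 15) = (q - 5)^2*(q + 3)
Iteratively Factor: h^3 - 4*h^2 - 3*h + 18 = (h - 3)*(h^2 - h - 6) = (h - 3)^2*(h + 2)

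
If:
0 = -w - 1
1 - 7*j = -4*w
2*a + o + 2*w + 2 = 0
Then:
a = -o/2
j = -3/7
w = -1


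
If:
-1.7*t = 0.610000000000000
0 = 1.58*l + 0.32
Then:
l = -0.20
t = -0.36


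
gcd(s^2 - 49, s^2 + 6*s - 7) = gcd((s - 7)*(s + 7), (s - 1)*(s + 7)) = s + 7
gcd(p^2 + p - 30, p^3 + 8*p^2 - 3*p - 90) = p + 6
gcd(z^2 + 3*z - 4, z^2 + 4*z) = z + 4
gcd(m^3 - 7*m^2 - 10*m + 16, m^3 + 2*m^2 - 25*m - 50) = m + 2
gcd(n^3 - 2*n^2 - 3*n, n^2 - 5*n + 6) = n - 3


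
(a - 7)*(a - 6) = a^2 - 13*a + 42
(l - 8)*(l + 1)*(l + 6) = l^3 - l^2 - 50*l - 48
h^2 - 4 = (h - 2)*(h + 2)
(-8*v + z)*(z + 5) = -8*v*z - 40*v + z^2 + 5*z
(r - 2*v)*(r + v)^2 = r^3 - 3*r*v^2 - 2*v^3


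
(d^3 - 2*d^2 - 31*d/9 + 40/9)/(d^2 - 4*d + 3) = (d^2 - d - 40/9)/(d - 3)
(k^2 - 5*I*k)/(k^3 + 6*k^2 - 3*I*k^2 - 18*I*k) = (k - 5*I)/(k^2 + 3*k*(2 - I) - 18*I)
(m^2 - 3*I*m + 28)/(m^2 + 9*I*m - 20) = (m - 7*I)/(m + 5*I)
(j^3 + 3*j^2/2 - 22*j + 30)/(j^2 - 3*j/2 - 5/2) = (j^2 + 4*j - 12)/(j + 1)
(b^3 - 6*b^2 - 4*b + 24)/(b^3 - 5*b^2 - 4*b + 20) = (b - 6)/(b - 5)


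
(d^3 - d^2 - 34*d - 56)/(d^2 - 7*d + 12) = (d^3 - d^2 - 34*d - 56)/(d^2 - 7*d + 12)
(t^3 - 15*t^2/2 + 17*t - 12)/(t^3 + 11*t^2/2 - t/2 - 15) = (t^2 - 6*t + 8)/(t^2 + 7*t + 10)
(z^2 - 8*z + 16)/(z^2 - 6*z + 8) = (z - 4)/(z - 2)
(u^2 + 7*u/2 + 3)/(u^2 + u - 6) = (u^2 + 7*u/2 + 3)/(u^2 + u - 6)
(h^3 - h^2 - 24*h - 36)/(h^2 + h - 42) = (h^2 + 5*h + 6)/(h + 7)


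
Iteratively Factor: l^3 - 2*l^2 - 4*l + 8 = (l - 2)*(l^2 - 4) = (l - 2)^2*(l + 2)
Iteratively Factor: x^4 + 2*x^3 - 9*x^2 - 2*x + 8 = (x - 1)*(x^3 + 3*x^2 - 6*x - 8) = (x - 2)*(x - 1)*(x^2 + 5*x + 4) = (x - 2)*(x - 1)*(x + 1)*(x + 4)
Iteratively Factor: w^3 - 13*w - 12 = (w + 1)*(w^2 - w - 12) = (w - 4)*(w + 1)*(w + 3)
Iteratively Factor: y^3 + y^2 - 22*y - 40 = (y + 4)*(y^2 - 3*y - 10) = (y + 2)*(y + 4)*(y - 5)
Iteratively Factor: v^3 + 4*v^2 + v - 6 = (v + 3)*(v^2 + v - 2) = (v + 2)*(v + 3)*(v - 1)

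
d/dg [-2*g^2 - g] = -4*g - 1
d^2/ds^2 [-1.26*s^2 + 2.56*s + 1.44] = -2.52000000000000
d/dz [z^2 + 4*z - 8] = 2*z + 4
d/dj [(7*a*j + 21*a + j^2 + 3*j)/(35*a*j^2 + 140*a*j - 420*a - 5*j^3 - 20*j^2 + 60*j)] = ((7*a + 2*j + 3)*(7*a*j^2 + 28*a*j - 84*a - j^3 - 4*j^2 + 12*j) - (7*a*j + 21*a + j^2 + 3*j)*(14*a*j + 28*a - 3*j^2 - 8*j + 12))/(5*(7*a*j^2 + 28*a*j - 84*a - j^3 - 4*j^2 + 12*j)^2)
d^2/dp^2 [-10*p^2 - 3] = -20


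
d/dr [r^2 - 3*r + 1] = 2*r - 3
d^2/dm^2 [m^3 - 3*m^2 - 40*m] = 6*m - 6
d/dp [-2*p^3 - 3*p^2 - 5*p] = -6*p^2 - 6*p - 5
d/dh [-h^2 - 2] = -2*h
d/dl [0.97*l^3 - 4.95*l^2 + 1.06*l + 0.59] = 2.91*l^2 - 9.9*l + 1.06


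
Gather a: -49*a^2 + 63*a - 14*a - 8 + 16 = -49*a^2 + 49*a + 8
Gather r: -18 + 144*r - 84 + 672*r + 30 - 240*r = 576*r - 72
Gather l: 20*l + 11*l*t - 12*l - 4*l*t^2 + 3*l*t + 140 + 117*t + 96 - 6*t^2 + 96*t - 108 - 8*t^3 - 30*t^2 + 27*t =l*(-4*t^2 + 14*t + 8) - 8*t^3 - 36*t^2 + 240*t + 128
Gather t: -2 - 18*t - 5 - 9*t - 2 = -27*t - 9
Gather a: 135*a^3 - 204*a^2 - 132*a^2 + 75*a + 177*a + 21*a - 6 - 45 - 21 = 135*a^3 - 336*a^2 + 273*a - 72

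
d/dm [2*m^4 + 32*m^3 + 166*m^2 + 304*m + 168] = 8*m^3 + 96*m^2 + 332*m + 304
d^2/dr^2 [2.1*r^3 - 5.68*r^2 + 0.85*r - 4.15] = 12.6*r - 11.36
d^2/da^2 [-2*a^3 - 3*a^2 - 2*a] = -12*a - 6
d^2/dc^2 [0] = 0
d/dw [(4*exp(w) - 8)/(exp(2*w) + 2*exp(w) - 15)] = 4*(-2*(exp(w) - 2)*(exp(w) + 1) + exp(2*w) + 2*exp(w) - 15)*exp(w)/(exp(2*w) + 2*exp(w) - 15)^2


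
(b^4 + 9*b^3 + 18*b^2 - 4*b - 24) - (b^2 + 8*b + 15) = b^4 + 9*b^3 + 17*b^2 - 12*b - 39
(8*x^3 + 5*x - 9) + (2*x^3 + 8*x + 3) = 10*x^3 + 13*x - 6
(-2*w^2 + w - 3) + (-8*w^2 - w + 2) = -10*w^2 - 1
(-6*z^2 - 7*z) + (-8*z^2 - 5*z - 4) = -14*z^2 - 12*z - 4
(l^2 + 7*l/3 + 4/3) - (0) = l^2 + 7*l/3 + 4/3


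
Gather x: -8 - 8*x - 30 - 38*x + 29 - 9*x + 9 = -55*x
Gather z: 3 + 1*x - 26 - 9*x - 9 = -8*x - 32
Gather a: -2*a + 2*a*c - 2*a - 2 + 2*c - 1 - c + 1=a*(2*c - 4) + c - 2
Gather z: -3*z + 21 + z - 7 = 14 - 2*z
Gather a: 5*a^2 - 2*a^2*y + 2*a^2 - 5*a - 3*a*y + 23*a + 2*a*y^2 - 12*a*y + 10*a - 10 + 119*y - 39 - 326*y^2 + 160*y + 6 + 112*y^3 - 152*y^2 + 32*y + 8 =a^2*(7 - 2*y) + a*(2*y^2 - 15*y + 28) + 112*y^3 - 478*y^2 + 311*y - 35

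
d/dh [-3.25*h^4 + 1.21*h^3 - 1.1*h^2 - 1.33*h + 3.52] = -13.0*h^3 + 3.63*h^2 - 2.2*h - 1.33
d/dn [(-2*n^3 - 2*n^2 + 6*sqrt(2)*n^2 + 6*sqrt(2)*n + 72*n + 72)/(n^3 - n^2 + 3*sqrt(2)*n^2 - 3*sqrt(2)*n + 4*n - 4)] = 4*(-3*sqrt(2)*n^4 + n^4 - 40*n^3 - 45*sqrt(2)*n^2 - 50*n^2 - 120*sqrt(2)*n + 40*n - 144 + 48*sqrt(2))/(n^6 - 2*n^5 + 6*sqrt(2)*n^5 - 12*sqrt(2)*n^4 + 27*n^4 - 52*n^3 + 30*sqrt(2)*n^3 - 48*sqrt(2)*n^2 + 42*n^2 - 32*n + 24*sqrt(2)*n + 16)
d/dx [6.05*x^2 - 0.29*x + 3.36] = 12.1*x - 0.29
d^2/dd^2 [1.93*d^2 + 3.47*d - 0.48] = 3.86000000000000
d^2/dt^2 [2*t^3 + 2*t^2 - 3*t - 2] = 12*t + 4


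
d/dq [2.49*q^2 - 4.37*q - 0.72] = 4.98*q - 4.37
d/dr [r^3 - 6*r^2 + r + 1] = 3*r^2 - 12*r + 1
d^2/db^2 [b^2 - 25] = 2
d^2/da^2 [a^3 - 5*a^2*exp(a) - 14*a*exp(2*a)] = -5*a^2*exp(a) - 56*a*exp(2*a) - 20*a*exp(a) + 6*a - 56*exp(2*a) - 10*exp(a)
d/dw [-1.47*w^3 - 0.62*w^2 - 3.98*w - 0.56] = -4.41*w^2 - 1.24*w - 3.98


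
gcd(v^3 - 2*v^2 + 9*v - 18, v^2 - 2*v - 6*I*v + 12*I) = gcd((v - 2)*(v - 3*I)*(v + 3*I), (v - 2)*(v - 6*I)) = v - 2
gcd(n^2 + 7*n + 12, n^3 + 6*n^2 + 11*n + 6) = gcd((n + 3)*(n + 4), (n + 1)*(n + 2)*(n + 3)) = n + 3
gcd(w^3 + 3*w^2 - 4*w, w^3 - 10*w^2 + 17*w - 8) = w - 1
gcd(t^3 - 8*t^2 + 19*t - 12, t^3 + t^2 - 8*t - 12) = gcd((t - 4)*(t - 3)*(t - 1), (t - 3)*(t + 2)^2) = t - 3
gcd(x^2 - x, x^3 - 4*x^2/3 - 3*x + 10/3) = x - 1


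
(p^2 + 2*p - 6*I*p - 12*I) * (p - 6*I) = p^3 + 2*p^2 - 12*I*p^2 - 36*p - 24*I*p - 72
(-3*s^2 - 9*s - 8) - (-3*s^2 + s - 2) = -10*s - 6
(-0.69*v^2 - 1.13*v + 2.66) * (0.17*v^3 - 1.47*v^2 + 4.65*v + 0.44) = -0.1173*v^5 + 0.8222*v^4 - 1.0952*v^3 - 9.4683*v^2 + 11.8718*v + 1.1704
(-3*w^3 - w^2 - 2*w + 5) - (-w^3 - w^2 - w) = -2*w^3 - w + 5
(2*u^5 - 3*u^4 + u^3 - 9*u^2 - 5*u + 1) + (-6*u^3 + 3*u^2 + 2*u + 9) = 2*u^5 - 3*u^4 - 5*u^3 - 6*u^2 - 3*u + 10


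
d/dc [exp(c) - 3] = exp(c)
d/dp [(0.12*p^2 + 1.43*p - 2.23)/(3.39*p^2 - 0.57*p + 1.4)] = (-4.9161*p^2 + 15.4554*p + 0.7309)/(11.4921*p^4 - 3.8646*p^3 + 9.8169*p^2 - 1.596*p + 1.96)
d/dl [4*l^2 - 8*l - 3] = 8*l - 8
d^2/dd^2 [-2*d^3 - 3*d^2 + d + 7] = -12*d - 6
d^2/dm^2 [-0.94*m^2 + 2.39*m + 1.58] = -1.88000000000000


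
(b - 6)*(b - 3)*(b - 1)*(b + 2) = b^4 - 8*b^3 + 7*b^2 + 36*b - 36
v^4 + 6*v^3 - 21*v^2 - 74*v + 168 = (v - 3)*(v - 2)*(v + 4)*(v + 7)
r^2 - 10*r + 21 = (r - 7)*(r - 3)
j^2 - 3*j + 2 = (j - 2)*(j - 1)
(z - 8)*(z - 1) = z^2 - 9*z + 8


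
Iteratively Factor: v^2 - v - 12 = (v - 4)*(v + 3)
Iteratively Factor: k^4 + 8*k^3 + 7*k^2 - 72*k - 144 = (k + 4)*(k^3 + 4*k^2 - 9*k - 36) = (k - 3)*(k + 4)*(k^2 + 7*k + 12) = (k - 3)*(k + 3)*(k + 4)*(k + 4)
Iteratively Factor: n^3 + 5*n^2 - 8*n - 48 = (n - 3)*(n^2 + 8*n + 16) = (n - 3)*(n + 4)*(n + 4)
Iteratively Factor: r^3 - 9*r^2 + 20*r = (r - 4)*(r^2 - 5*r) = (r - 5)*(r - 4)*(r)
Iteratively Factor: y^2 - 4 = (y - 2)*(y + 2)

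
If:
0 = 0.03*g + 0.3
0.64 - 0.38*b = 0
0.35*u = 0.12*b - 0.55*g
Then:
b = 1.68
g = -10.00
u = 16.29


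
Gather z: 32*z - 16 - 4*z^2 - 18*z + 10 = -4*z^2 + 14*z - 6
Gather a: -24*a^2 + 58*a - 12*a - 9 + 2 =-24*a^2 + 46*a - 7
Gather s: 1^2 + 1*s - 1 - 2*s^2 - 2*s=-2*s^2 - s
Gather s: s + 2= s + 2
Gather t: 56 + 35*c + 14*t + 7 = 35*c + 14*t + 63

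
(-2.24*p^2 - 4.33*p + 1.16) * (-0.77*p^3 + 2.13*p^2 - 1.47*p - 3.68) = 1.7248*p^5 - 1.4371*p^4 - 6.8233*p^3 + 17.0791*p^2 + 14.2292*p - 4.2688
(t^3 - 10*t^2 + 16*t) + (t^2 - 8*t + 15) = t^3 - 9*t^2 + 8*t + 15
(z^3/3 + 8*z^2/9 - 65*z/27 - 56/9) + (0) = z^3/3 + 8*z^2/9 - 65*z/27 - 56/9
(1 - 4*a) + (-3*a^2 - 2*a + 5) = -3*a^2 - 6*a + 6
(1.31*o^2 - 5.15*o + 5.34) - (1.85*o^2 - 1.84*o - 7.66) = -0.54*o^2 - 3.31*o + 13.0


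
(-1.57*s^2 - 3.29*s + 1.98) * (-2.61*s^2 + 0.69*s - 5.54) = 4.0977*s^4 + 7.5036*s^3 + 1.2599*s^2 + 19.5928*s - 10.9692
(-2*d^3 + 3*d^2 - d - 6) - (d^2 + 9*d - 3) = -2*d^3 + 2*d^2 - 10*d - 3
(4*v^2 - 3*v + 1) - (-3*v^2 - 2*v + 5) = 7*v^2 - v - 4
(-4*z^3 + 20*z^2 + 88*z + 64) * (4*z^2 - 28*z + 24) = -16*z^5 + 192*z^4 - 304*z^3 - 1728*z^2 + 320*z + 1536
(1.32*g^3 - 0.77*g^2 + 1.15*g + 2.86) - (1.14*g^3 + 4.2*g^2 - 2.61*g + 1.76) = 0.18*g^3 - 4.97*g^2 + 3.76*g + 1.1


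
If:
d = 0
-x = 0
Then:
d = 0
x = 0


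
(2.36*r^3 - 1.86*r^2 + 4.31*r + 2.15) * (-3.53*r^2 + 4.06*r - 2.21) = -8.3308*r^5 + 16.1474*r^4 - 27.9815*r^3 + 14.0197*r^2 - 0.796099999999999*r - 4.7515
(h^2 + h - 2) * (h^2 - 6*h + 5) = h^4 - 5*h^3 - 3*h^2 + 17*h - 10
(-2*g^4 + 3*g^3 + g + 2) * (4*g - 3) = -8*g^5 + 18*g^4 - 9*g^3 + 4*g^2 + 5*g - 6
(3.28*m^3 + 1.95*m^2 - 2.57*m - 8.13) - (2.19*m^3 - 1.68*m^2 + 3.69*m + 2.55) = 1.09*m^3 + 3.63*m^2 - 6.26*m - 10.68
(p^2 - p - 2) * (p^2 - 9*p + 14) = p^4 - 10*p^3 + 21*p^2 + 4*p - 28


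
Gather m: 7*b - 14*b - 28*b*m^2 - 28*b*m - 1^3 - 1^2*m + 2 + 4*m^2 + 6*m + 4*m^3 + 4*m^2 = -7*b + 4*m^3 + m^2*(8 - 28*b) + m*(5 - 28*b) + 1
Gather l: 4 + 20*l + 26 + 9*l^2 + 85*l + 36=9*l^2 + 105*l + 66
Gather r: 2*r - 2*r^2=-2*r^2 + 2*r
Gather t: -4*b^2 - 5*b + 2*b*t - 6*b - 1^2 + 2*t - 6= -4*b^2 - 11*b + t*(2*b + 2) - 7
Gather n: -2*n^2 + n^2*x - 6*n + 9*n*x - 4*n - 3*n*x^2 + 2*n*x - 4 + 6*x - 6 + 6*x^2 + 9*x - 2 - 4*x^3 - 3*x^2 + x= n^2*(x - 2) + n*(-3*x^2 + 11*x - 10) - 4*x^3 + 3*x^2 + 16*x - 12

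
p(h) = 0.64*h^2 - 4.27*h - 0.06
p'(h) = 1.28*h - 4.27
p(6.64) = -0.20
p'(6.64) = 4.23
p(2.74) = -6.95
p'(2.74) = -0.76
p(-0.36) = 1.56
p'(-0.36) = -4.73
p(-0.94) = 4.52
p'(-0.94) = -5.47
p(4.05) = -6.86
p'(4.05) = 0.91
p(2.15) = -6.28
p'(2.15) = -1.52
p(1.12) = -4.04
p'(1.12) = -2.84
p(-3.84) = 25.77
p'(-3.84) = -9.19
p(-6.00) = 48.60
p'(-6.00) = -11.95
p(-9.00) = 90.21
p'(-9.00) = -15.79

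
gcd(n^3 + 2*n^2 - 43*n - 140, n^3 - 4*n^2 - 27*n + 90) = n + 5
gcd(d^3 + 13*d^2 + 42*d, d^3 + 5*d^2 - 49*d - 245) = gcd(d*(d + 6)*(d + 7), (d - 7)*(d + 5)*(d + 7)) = d + 7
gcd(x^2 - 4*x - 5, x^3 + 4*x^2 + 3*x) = x + 1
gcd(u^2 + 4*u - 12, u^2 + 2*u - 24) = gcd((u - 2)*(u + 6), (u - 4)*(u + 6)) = u + 6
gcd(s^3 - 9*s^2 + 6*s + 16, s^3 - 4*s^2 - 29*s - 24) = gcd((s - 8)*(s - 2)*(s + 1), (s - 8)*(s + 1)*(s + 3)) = s^2 - 7*s - 8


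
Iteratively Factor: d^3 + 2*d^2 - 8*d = (d + 4)*(d^2 - 2*d) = (d - 2)*(d + 4)*(d)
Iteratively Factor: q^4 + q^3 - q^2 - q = (q - 1)*(q^3 + 2*q^2 + q) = (q - 1)*(q + 1)*(q^2 + q) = q*(q - 1)*(q + 1)*(q + 1)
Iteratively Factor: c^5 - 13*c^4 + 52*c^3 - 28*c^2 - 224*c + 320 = (c - 4)*(c^4 - 9*c^3 + 16*c^2 + 36*c - 80) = (c - 4)^2*(c^3 - 5*c^2 - 4*c + 20) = (c - 5)*(c - 4)^2*(c^2 - 4) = (c - 5)*(c - 4)^2*(c + 2)*(c - 2)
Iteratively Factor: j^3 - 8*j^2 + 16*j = (j - 4)*(j^2 - 4*j) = j*(j - 4)*(j - 4)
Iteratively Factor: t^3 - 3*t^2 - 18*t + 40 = (t - 5)*(t^2 + 2*t - 8) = (t - 5)*(t - 2)*(t + 4)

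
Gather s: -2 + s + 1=s - 1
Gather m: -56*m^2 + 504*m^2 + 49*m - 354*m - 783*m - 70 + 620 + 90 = 448*m^2 - 1088*m + 640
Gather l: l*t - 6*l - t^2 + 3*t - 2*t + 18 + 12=l*(t - 6) - t^2 + t + 30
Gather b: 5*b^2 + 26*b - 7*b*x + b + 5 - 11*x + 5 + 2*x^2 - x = 5*b^2 + b*(27 - 7*x) + 2*x^2 - 12*x + 10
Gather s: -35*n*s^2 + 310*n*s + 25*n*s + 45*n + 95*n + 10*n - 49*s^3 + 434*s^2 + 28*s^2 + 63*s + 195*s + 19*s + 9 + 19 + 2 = 150*n - 49*s^3 + s^2*(462 - 35*n) + s*(335*n + 277) + 30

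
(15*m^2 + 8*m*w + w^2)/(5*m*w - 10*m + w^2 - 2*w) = (3*m + w)/(w - 2)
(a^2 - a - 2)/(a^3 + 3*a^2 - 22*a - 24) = (a - 2)/(a^2 + 2*a - 24)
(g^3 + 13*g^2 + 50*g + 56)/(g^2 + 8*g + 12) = (g^2 + 11*g + 28)/(g + 6)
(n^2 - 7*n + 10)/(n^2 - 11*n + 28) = (n^2 - 7*n + 10)/(n^2 - 11*n + 28)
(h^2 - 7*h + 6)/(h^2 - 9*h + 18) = (h - 1)/(h - 3)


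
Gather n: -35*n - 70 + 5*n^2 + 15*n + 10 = 5*n^2 - 20*n - 60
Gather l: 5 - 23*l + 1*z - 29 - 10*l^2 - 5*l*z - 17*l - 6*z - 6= -10*l^2 + l*(-5*z - 40) - 5*z - 30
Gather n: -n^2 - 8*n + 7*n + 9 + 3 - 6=-n^2 - n + 6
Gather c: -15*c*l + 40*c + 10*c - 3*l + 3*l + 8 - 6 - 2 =c*(50 - 15*l)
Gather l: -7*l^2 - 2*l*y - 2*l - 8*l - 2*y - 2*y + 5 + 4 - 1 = -7*l^2 + l*(-2*y - 10) - 4*y + 8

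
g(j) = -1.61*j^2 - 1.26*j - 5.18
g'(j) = -3.22*j - 1.26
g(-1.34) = -6.38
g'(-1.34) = 3.05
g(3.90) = -34.58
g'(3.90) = -13.82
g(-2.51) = -12.16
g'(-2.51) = 6.82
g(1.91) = -13.46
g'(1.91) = -7.41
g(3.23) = -26.05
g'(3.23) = -11.66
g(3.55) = -29.94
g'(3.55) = -12.69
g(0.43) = -6.02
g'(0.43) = -2.64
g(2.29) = -16.51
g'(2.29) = -8.63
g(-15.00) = -348.53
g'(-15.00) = 47.04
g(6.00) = -70.70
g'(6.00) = -20.58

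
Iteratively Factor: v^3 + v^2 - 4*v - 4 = (v + 2)*(v^2 - v - 2) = (v - 2)*(v + 2)*(v + 1)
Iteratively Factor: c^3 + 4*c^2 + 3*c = (c + 3)*(c^2 + c) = c*(c + 3)*(c + 1)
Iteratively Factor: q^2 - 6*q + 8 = (q - 4)*(q - 2)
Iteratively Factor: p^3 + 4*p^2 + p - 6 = (p + 3)*(p^2 + p - 2) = (p + 2)*(p + 3)*(p - 1)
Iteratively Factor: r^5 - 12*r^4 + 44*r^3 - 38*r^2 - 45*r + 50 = (r - 2)*(r^4 - 10*r^3 + 24*r^2 + 10*r - 25) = (r - 2)*(r - 1)*(r^3 - 9*r^2 + 15*r + 25) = (r - 2)*(r - 1)*(r + 1)*(r^2 - 10*r + 25) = (r - 5)*(r - 2)*(r - 1)*(r + 1)*(r - 5)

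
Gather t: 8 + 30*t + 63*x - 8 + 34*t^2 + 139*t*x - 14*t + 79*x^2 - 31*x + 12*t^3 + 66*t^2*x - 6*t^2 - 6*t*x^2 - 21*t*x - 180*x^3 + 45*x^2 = 12*t^3 + t^2*(66*x + 28) + t*(-6*x^2 + 118*x + 16) - 180*x^3 + 124*x^2 + 32*x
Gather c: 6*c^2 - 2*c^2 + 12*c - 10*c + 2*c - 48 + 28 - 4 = 4*c^2 + 4*c - 24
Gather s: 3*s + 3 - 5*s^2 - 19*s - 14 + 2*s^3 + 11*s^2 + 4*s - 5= 2*s^3 + 6*s^2 - 12*s - 16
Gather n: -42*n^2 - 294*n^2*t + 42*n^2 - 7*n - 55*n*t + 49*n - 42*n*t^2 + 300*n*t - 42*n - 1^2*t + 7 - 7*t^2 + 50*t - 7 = -294*n^2*t + n*(-42*t^2 + 245*t) - 7*t^2 + 49*t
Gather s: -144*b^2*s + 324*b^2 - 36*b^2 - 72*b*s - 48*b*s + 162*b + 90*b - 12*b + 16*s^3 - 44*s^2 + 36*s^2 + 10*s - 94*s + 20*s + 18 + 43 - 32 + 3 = 288*b^2 + 240*b + 16*s^3 - 8*s^2 + s*(-144*b^2 - 120*b - 64) + 32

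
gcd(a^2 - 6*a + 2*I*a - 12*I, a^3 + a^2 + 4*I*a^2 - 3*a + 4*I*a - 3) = 1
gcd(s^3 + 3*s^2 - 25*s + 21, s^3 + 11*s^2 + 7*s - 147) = s^2 + 4*s - 21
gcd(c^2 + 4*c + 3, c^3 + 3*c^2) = c + 3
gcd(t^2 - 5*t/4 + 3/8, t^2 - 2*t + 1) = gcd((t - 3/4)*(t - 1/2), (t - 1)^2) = 1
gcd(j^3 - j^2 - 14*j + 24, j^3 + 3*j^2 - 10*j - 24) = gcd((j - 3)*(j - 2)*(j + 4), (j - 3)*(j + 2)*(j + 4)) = j^2 + j - 12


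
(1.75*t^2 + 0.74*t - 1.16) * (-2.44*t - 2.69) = -4.27*t^3 - 6.5131*t^2 + 0.8398*t + 3.1204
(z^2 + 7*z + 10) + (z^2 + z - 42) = 2*z^2 + 8*z - 32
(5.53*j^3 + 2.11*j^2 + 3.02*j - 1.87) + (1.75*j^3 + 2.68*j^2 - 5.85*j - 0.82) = 7.28*j^3 + 4.79*j^2 - 2.83*j - 2.69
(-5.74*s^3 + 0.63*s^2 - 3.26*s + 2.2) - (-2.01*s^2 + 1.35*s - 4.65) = -5.74*s^3 + 2.64*s^2 - 4.61*s + 6.85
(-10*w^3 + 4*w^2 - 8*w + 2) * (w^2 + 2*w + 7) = -10*w^5 - 16*w^4 - 70*w^3 + 14*w^2 - 52*w + 14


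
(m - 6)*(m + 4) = m^2 - 2*m - 24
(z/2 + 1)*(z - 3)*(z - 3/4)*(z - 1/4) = z^4/2 - z^3 - 77*z^2/32 + 93*z/32 - 9/16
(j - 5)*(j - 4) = j^2 - 9*j + 20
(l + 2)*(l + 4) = l^2 + 6*l + 8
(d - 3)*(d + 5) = d^2 + 2*d - 15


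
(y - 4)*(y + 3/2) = y^2 - 5*y/2 - 6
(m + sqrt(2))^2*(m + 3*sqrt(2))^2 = m^4 + 8*sqrt(2)*m^3 + 44*m^2 + 48*sqrt(2)*m + 36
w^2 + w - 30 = (w - 5)*(w + 6)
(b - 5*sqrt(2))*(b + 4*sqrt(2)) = b^2 - sqrt(2)*b - 40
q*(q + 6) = q^2 + 6*q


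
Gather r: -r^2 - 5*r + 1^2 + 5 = -r^2 - 5*r + 6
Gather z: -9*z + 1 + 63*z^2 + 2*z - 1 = 63*z^2 - 7*z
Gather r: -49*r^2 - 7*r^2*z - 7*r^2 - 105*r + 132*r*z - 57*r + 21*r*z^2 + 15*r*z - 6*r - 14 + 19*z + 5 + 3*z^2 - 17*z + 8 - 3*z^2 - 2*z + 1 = r^2*(-7*z - 56) + r*(21*z^2 + 147*z - 168)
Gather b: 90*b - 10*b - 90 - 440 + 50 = 80*b - 480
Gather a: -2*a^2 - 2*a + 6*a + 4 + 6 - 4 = -2*a^2 + 4*a + 6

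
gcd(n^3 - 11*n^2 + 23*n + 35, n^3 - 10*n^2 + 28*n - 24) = 1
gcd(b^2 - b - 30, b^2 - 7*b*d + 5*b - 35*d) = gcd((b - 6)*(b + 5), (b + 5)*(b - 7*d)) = b + 5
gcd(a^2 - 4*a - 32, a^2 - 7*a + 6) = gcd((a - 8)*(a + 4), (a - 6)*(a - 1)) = 1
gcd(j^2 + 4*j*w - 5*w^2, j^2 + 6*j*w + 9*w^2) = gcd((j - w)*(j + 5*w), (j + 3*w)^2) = 1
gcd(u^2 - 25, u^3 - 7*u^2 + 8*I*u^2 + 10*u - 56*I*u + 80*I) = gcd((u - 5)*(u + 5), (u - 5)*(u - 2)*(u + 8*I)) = u - 5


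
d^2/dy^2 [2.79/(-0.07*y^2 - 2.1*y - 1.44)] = (0.027342*y^2 + 0.82026*y - 2.79*(0.14*y + 2.1)*(0.28*y + 4.2) + 0.562464)/(0.07*y^2 + 2.1*y + 1.44)^3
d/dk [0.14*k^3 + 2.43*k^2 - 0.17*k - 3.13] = 0.42*k^2 + 4.86*k - 0.17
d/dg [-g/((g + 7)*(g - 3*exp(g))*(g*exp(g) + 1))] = (g*(g + 1)*(g + 7)*(g - 3*exp(g))*exp(g) - g*(g + 7)*(g*exp(g) + 1)*(3*exp(g) - 1) + g*(g - 3*exp(g))*(g*exp(g) + 1) - (g + 7)*(g - 3*exp(g))*(g*exp(g) + 1))/((g + 7)^2*(g - 3*exp(g))^2*(g*exp(g) + 1)^2)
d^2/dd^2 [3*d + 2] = 0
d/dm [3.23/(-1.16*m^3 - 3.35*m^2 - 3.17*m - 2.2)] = (11.2404*m^2 + 21.641*m + 10.2391)/(1.16*m^3 + 3.35*m^2 + 3.17*m + 2.2)^2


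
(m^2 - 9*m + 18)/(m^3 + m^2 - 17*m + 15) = (m - 6)/(m^2 + 4*m - 5)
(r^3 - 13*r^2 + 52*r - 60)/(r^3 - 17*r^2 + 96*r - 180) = (r - 2)/(r - 6)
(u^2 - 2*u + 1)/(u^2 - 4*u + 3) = (u - 1)/(u - 3)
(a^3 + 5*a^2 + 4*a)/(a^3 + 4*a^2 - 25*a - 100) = a*(a + 1)/(a^2 - 25)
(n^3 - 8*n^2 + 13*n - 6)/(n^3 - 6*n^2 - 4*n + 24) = (n^2 - 2*n + 1)/(n^2 - 4)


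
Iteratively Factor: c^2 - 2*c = (c - 2)*(c)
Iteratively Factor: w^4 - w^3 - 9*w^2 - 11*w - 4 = (w + 1)*(w^3 - 2*w^2 - 7*w - 4) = (w - 4)*(w + 1)*(w^2 + 2*w + 1) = (w - 4)*(w + 1)^2*(w + 1)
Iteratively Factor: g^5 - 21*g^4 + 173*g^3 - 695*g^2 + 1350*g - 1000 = (g - 5)*(g^4 - 16*g^3 + 93*g^2 - 230*g + 200) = (g - 5)^2*(g^3 - 11*g^2 + 38*g - 40) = (g - 5)^2*(g - 2)*(g^2 - 9*g + 20) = (g - 5)^2*(g - 4)*(g - 2)*(g - 5)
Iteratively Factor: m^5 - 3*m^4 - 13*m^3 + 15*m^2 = (m + 3)*(m^4 - 6*m^3 + 5*m^2) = (m - 1)*(m + 3)*(m^3 - 5*m^2) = (m - 5)*(m - 1)*(m + 3)*(m^2) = m*(m - 5)*(m - 1)*(m + 3)*(m)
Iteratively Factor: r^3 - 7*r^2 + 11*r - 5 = (r - 5)*(r^2 - 2*r + 1) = (r - 5)*(r - 1)*(r - 1)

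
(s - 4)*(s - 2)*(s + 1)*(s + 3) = s^4 - 2*s^3 - 13*s^2 + 14*s + 24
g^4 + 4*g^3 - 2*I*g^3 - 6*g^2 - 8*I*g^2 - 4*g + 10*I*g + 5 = (g - 1)*(g + 5)*(g - I)^2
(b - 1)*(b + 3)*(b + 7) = b^3 + 9*b^2 + 11*b - 21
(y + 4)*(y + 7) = y^2 + 11*y + 28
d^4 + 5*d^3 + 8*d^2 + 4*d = d*(d + 1)*(d + 2)^2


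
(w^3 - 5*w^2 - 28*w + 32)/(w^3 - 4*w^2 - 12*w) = (-w^3 + 5*w^2 + 28*w - 32)/(w*(-w^2 + 4*w + 12))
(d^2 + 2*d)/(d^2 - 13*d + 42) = d*(d + 2)/(d^2 - 13*d + 42)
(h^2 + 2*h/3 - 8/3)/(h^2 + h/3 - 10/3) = (3*h - 4)/(3*h - 5)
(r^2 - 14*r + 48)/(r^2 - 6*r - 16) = (r - 6)/(r + 2)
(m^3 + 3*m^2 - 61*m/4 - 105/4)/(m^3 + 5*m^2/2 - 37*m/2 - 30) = (m - 7/2)/(m - 4)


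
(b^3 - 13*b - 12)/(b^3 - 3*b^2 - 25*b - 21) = (b - 4)/(b - 7)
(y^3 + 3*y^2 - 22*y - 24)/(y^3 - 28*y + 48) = (y + 1)/(y - 2)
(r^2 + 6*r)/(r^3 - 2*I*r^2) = (r + 6)/(r*(r - 2*I))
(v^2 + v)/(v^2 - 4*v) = (v + 1)/(v - 4)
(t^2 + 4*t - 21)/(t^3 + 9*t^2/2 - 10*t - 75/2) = 2*(t + 7)/(2*t^2 + 15*t + 25)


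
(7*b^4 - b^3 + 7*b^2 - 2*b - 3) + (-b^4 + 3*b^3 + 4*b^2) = 6*b^4 + 2*b^3 + 11*b^2 - 2*b - 3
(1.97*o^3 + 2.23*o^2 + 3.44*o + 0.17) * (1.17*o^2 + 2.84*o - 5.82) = 2.3049*o^5 + 8.2039*o^4 - 1.1074*o^3 - 3.0101*o^2 - 19.538*o - 0.9894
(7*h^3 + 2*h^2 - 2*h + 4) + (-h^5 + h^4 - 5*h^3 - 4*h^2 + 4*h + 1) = -h^5 + h^4 + 2*h^3 - 2*h^2 + 2*h + 5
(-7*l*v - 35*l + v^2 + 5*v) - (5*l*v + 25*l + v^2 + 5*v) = -12*l*v - 60*l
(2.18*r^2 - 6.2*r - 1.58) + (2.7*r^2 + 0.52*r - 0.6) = 4.88*r^2 - 5.68*r - 2.18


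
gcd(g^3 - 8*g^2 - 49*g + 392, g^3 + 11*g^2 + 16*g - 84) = g + 7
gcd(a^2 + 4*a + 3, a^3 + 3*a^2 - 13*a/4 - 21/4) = a + 1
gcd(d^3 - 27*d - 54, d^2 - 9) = d + 3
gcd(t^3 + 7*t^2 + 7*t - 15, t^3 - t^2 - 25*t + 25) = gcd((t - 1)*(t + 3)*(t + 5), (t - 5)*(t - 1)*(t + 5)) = t^2 + 4*t - 5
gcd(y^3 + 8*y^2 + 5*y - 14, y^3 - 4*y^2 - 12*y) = y + 2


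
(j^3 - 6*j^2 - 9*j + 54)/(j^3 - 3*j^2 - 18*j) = (j - 3)/j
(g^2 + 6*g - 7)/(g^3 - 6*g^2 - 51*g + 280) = (g - 1)/(g^2 - 13*g + 40)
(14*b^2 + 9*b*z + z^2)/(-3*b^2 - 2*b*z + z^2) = (14*b^2 + 9*b*z + z^2)/(-3*b^2 - 2*b*z + z^2)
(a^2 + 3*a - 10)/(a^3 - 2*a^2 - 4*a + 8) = (a + 5)/(a^2 - 4)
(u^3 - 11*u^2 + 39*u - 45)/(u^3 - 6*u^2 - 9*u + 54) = (u^2 - 8*u + 15)/(u^2 - 3*u - 18)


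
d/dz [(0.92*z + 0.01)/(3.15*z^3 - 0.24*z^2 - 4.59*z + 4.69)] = (-5.796*z^3 + 0.1263*z^2 + 0.00480000000000036*z + 4.3607)/(9.9225*z^6 - 1.512*z^5 - 28.8594*z^4 + 31.7502*z^3 + 18.8169*z^2 - 43.0542*z + 21.9961)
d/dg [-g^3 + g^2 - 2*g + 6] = -3*g^2 + 2*g - 2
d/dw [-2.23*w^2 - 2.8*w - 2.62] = -4.46*w - 2.8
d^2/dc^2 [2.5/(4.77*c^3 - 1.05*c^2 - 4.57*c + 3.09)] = ((5.25 - 71.55*c)*(4.77*c^3 - 1.05*c^2 - 4.57*c + 3.09) + 2.5*(-28.62*c^2 + 4.2*c + 9.14)*(-14.31*c^2 + 2.1*c + 4.57))/(4.77*c^3 - 1.05*c^2 - 4.57*c + 3.09)^3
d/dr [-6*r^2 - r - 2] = -12*r - 1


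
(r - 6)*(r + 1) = r^2 - 5*r - 6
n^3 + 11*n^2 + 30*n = n*(n + 5)*(n + 6)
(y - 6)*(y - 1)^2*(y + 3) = y^4 - 5*y^3 - 11*y^2 + 33*y - 18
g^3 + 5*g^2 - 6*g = g*(g - 1)*(g + 6)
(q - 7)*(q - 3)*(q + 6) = q^3 - 4*q^2 - 39*q + 126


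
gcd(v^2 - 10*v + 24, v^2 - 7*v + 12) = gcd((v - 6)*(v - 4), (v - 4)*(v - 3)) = v - 4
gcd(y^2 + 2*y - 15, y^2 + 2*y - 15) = y^2 + 2*y - 15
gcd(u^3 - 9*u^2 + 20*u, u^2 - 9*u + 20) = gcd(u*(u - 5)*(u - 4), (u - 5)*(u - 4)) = u^2 - 9*u + 20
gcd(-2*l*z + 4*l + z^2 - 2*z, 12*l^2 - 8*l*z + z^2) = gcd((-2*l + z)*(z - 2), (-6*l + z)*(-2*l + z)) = -2*l + z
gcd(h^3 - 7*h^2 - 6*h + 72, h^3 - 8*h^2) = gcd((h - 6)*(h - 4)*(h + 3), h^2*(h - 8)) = 1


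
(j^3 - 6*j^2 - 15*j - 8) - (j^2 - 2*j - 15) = j^3 - 7*j^2 - 13*j + 7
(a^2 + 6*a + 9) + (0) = a^2 + 6*a + 9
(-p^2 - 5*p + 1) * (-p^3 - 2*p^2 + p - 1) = p^5 + 7*p^4 + 8*p^3 - 6*p^2 + 6*p - 1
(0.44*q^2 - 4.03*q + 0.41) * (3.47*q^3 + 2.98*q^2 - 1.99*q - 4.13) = 1.5268*q^5 - 12.6729*q^4 - 11.4623*q^3 + 7.4243*q^2 + 15.828*q - 1.6933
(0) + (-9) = -9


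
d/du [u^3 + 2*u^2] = u*(3*u + 4)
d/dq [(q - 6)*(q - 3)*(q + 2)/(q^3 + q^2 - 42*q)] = 2*(4*q^2 + 6*q + 21)/(q^2*(q^2 + 14*q + 49))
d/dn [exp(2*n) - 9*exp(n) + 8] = (2*exp(n) - 9)*exp(n)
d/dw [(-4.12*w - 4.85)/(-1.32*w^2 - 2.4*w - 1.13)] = (5.4384*w^2 + 9.888*w - (2.64*w + 2.4)*(4.12*w + 4.85) + 4.6556)/(1.32*w^2 + 2.4*w + 1.13)^2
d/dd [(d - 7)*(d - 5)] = 2*d - 12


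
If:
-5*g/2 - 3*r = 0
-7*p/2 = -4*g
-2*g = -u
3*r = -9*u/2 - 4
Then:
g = -8/13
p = -64/91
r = 20/39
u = -16/13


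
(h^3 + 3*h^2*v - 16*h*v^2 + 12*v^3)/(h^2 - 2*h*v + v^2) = (-h^2 - 4*h*v + 12*v^2)/(-h + v)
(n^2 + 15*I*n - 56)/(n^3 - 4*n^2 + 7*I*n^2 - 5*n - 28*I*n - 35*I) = (n + 8*I)/(n^2 - 4*n - 5)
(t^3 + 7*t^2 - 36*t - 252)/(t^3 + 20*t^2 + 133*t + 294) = (t - 6)/(t + 7)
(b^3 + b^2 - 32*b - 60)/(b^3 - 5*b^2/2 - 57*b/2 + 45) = 2*(b + 2)/(2*b - 3)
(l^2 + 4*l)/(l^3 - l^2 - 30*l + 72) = l*(l + 4)/(l^3 - l^2 - 30*l + 72)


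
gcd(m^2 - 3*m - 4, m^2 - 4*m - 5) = m + 1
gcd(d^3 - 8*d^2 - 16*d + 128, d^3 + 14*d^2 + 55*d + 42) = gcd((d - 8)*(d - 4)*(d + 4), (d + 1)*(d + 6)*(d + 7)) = 1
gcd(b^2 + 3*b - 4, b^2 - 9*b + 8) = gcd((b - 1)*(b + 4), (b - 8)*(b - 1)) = b - 1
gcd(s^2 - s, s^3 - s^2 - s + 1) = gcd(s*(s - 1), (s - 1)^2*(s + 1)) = s - 1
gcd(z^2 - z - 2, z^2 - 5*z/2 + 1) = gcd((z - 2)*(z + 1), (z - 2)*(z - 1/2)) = z - 2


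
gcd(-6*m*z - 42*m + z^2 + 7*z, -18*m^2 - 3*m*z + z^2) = -6*m + z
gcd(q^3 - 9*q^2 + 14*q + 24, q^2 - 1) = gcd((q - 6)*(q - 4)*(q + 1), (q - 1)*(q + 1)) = q + 1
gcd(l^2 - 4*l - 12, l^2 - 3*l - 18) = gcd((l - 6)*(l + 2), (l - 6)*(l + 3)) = l - 6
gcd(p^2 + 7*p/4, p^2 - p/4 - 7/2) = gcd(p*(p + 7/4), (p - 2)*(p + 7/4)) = p + 7/4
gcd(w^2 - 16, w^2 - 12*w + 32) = w - 4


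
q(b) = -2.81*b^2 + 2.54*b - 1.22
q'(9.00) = -48.04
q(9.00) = -205.97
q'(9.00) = -48.04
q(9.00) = -205.97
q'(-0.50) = 5.35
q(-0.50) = -3.19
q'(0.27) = 1.02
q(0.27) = -0.74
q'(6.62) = -34.66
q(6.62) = -107.55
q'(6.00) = -31.18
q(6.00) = -87.14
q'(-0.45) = 5.07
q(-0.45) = -2.93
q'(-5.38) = 32.78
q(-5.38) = -96.22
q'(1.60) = -6.45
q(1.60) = -4.35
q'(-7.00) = 41.88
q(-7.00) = -156.69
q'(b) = 2.54 - 5.62*b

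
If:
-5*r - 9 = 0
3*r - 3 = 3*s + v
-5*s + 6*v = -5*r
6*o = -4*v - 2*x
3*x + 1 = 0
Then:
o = 113/207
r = -9/5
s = -297/115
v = -15/23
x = -1/3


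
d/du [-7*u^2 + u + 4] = 1 - 14*u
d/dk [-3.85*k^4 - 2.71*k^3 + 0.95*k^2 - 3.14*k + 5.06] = -15.4*k^3 - 8.13*k^2 + 1.9*k - 3.14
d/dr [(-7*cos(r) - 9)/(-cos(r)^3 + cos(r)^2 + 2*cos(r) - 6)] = (14*cos(r)^3 + 20*cos(r)^2 - 18*cos(r) - 60)*sin(r)/(cos(r)^3 - cos(r)^2 - 2*cos(r) + 6)^2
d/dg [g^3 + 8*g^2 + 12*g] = 3*g^2 + 16*g + 12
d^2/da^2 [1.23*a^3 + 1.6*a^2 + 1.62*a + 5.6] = 7.38*a + 3.2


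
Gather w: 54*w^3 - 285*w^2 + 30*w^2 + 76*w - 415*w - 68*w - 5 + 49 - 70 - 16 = 54*w^3 - 255*w^2 - 407*w - 42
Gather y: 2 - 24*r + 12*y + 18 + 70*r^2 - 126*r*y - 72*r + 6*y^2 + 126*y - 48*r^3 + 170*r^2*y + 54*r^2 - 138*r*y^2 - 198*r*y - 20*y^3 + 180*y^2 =-48*r^3 + 124*r^2 - 96*r - 20*y^3 + y^2*(186 - 138*r) + y*(170*r^2 - 324*r + 138) + 20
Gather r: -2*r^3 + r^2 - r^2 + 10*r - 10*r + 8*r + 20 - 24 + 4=-2*r^3 + 8*r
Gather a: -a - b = -a - b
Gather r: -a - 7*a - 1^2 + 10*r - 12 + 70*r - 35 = -8*a + 80*r - 48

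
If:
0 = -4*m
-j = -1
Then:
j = 1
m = 0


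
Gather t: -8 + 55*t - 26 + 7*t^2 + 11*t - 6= 7*t^2 + 66*t - 40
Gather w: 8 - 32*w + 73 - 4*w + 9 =90 - 36*w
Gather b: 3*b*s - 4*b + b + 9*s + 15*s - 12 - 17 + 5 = b*(3*s - 3) + 24*s - 24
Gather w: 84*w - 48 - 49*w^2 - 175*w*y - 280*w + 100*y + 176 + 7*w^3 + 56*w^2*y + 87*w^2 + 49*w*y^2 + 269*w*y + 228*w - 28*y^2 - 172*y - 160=7*w^3 + w^2*(56*y + 38) + w*(49*y^2 + 94*y + 32) - 28*y^2 - 72*y - 32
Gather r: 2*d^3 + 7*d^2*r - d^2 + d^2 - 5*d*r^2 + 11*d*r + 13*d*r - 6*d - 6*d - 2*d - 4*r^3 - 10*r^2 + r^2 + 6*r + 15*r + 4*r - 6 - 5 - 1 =2*d^3 - 14*d - 4*r^3 + r^2*(-5*d - 9) + r*(7*d^2 + 24*d + 25) - 12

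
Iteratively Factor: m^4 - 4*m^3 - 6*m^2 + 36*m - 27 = (m - 1)*(m^3 - 3*m^2 - 9*m + 27) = (m - 1)*(m + 3)*(m^2 - 6*m + 9) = (m - 3)*(m - 1)*(m + 3)*(m - 3)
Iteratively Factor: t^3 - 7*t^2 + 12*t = (t)*(t^2 - 7*t + 12) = t*(t - 3)*(t - 4)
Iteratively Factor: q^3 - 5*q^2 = (q)*(q^2 - 5*q) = q^2*(q - 5)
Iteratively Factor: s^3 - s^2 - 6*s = (s - 3)*(s^2 + 2*s) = (s - 3)*(s + 2)*(s)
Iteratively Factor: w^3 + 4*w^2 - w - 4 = (w - 1)*(w^2 + 5*w + 4) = (w - 1)*(w + 4)*(w + 1)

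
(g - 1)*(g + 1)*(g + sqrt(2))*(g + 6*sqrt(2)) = g^4 + 7*sqrt(2)*g^3 + 11*g^2 - 7*sqrt(2)*g - 12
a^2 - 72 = (a - 6*sqrt(2))*(a + 6*sqrt(2))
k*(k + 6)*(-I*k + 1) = -I*k^3 + k^2 - 6*I*k^2 + 6*k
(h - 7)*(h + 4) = h^2 - 3*h - 28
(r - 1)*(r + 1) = r^2 - 1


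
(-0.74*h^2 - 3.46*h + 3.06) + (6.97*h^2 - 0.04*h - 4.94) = 6.23*h^2 - 3.5*h - 1.88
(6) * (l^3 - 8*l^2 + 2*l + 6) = 6*l^3 - 48*l^2 + 12*l + 36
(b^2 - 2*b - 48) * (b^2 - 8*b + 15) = b^4 - 10*b^3 - 17*b^2 + 354*b - 720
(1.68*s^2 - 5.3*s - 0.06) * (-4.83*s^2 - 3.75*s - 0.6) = -8.1144*s^4 + 19.299*s^3 + 19.1568*s^2 + 3.405*s + 0.036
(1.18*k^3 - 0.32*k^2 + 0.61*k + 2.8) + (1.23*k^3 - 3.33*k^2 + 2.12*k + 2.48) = 2.41*k^3 - 3.65*k^2 + 2.73*k + 5.28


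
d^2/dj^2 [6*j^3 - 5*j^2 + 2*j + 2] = 36*j - 10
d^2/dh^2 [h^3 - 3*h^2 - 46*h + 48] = 6*h - 6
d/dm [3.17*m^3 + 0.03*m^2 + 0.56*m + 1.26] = 9.51*m^2 + 0.06*m + 0.56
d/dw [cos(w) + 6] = -sin(w)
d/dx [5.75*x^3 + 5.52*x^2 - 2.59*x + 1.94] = 17.25*x^2 + 11.04*x - 2.59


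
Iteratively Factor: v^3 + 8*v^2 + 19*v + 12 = (v + 3)*(v^2 + 5*v + 4) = (v + 3)*(v + 4)*(v + 1)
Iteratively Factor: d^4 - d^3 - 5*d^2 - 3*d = (d + 1)*(d^3 - 2*d^2 - 3*d) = (d + 1)^2*(d^2 - 3*d) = d*(d + 1)^2*(d - 3)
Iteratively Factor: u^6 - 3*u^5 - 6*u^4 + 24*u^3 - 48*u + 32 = (u - 2)*(u^5 - u^4 - 8*u^3 + 8*u^2 + 16*u - 16) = (u - 2)*(u + 2)*(u^4 - 3*u^3 - 2*u^2 + 12*u - 8) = (u - 2)*(u + 2)^2*(u^3 - 5*u^2 + 8*u - 4) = (u - 2)^2*(u + 2)^2*(u^2 - 3*u + 2) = (u - 2)^2*(u - 1)*(u + 2)^2*(u - 2)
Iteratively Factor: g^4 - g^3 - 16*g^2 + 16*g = (g + 4)*(g^3 - 5*g^2 + 4*g) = g*(g + 4)*(g^2 - 5*g + 4) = g*(g - 1)*(g + 4)*(g - 4)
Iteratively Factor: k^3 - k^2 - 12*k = (k - 4)*(k^2 + 3*k) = (k - 4)*(k + 3)*(k)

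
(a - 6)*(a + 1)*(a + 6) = a^3 + a^2 - 36*a - 36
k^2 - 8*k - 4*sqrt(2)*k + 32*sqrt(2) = (k - 8)*(k - 4*sqrt(2))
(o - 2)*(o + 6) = o^2 + 4*o - 12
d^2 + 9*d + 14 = (d + 2)*(d + 7)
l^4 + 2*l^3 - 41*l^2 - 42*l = l*(l - 6)*(l + 1)*(l + 7)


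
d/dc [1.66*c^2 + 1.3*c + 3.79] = 3.32*c + 1.3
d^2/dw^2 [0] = 0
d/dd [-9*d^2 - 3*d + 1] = -18*d - 3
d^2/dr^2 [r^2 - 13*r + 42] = 2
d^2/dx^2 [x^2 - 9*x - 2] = 2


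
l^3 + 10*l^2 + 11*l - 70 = (l - 2)*(l + 5)*(l + 7)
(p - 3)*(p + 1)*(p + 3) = p^3 + p^2 - 9*p - 9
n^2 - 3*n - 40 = (n - 8)*(n + 5)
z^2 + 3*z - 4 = (z - 1)*(z + 4)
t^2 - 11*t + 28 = (t - 7)*(t - 4)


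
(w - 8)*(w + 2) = w^2 - 6*w - 16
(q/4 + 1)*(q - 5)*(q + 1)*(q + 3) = q^4/4 + 3*q^3/4 - 21*q^2/4 - 83*q/4 - 15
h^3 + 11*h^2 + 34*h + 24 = (h + 1)*(h + 4)*(h + 6)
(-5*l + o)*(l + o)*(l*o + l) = -5*l^3*o - 5*l^3 - 4*l^2*o^2 - 4*l^2*o + l*o^3 + l*o^2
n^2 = n^2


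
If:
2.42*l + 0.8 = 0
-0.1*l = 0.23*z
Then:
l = -0.33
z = 0.14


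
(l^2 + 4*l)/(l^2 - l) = (l + 4)/(l - 1)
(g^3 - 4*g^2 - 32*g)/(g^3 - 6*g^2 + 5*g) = (g^2 - 4*g - 32)/(g^2 - 6*g + 5)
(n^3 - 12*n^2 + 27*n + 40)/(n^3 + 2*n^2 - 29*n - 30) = (n - 8)/(n + 6)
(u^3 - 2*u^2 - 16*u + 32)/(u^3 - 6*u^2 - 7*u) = (-u^3 + 2*u^2 + 16*u - 32)/(u*(-u^2 + 6*u + 7))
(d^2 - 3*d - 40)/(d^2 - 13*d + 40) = (d + 5)/(d - 5)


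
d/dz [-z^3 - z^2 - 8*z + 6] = -3*z^2 - 2*z - 8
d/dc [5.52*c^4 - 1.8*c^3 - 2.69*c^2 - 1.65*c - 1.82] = 22.08*c^3 - 5.4*c^2 - 5.38*c - 1.65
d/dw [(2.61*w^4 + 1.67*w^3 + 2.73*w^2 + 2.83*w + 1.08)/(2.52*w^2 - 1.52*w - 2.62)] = (13.1544*w^5 - 7.6932*w^4 - 32.4296*w^3 - 24.4074*w^2 - 19.7484*w - 5.773)/(6.3504*w^4 - 7.6608*w^3 - 10.8944*w^2 + 7.9648*w + 6.8644)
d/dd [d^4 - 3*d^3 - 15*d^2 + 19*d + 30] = 4*d^3 - 9*d^2 - 30*d + 19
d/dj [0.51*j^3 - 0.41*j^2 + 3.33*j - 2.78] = 1.53*j^2 - 0.82*j + 3.33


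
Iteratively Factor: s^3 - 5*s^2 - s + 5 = (s - 5)*(s^2 - 1) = (s - 5)*(s - 1)*(s + 1)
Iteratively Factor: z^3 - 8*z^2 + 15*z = (z)*(z^2 - 8*z + 15) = z*(z - 5)*(z - 3)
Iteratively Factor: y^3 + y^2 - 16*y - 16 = (y - 4)*(y^2 + 5*y + 4) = (y - 4)*(y + 1)*(y + 4)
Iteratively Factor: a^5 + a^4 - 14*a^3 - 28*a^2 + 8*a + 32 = (a - 4)*(a^4 + 5*a^3 + 6*a^2 - 4*a - 8) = (a - 4)*(a + 2)*(a^3 + 3*a^2 - 4) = (a - 4)*(a + 2)^2*(a^2 + a - 2) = (a - 4)*(a + 2)^3*(a - 1)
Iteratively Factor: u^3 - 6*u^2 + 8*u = (u - 4)*(u^2 - 2*u) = (u - 4)*(u - 2)*(u)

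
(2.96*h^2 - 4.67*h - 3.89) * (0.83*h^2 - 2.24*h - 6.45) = 2.4568*h^4 - 10.5065*h^3 - 11.8599*h^2 + 38.8351*h + 25.0905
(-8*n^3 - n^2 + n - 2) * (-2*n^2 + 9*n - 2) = 16*n^5 - 70*n^4 + 5*n^3 + 15*n^2 - 20*n + 4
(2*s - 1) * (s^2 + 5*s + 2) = 2*s^3 + 9*s^2 - s - 2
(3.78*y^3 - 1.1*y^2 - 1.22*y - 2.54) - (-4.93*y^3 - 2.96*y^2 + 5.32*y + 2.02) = 8.71*y^3 + 1.86*y^2 - 6.54*y - 4.56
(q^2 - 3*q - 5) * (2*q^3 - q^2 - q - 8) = 2*q^5 - 7*q^4 - 8*q^3 + 29*q + 40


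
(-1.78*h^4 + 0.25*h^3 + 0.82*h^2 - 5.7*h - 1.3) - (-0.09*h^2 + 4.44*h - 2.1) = -1.78*h^4 + 0.25*h^3 + 0.91*h^2 - 10.14*h + 0.8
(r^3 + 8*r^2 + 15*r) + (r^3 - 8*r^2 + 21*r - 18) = 2*r^3 + 36*r - 18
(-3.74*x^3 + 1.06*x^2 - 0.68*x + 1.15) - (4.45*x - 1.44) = -3.74*x^3 + 1.06*x^2 - 5.13*x + 2.59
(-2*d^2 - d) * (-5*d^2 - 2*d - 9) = 10*d^4 + 9*d^3 + 20*d^2 + 9*d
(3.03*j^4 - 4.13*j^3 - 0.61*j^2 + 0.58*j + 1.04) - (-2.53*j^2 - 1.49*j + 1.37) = 3.03*j^4 - 4.13*j^3 + 1.92*j^2 + 2.07*j - 0.33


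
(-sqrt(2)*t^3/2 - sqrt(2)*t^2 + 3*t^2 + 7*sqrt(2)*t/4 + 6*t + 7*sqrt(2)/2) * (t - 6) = -sqrt(2)*t^4/2 + 2*sqrt(2)*t^3 + 3*t^3 - 12*t^2 + 31*sqrt(2)*t^2/4 - 36*t - 7*sqrt(2)*t - 21*sqrt(2)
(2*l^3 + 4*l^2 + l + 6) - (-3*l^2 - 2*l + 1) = 2*l^3 + 7*l^2 + 3*l + 5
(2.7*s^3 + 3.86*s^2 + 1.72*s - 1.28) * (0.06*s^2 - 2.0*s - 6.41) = 0.162*s^5 - 5.1684*s^4 - 24.9238*s^3 - 28.2594*s^2 - 8.4652*s + 8.2048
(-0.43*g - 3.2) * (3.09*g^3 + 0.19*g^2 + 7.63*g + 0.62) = -1.3287*g^4 - 9.9697*g^3 - 3.8889*g^2 - 24.6826*g - 1.984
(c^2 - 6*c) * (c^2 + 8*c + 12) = c^4 + 2*c^3 - 36*c^2 - 72*c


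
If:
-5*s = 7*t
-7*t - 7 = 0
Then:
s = 7/5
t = -1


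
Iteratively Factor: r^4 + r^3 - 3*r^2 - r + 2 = (r + 1)*(r^3 - 3*r + 2) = (r + 1)*(r + 2)*(r^2 - 2*r + 1) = (r - 1)*(r + 1)*(r + 2)*(r - 1)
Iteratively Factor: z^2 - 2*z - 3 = (z + 1)*(z - 3)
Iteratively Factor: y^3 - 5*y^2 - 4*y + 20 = (y - 2)*(y^2 - 3*y - 10) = (y - 2)*(y + 2)*(y - 5)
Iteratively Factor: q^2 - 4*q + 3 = (q - 1)*(q - 3)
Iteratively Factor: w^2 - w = (w - 1)*(w)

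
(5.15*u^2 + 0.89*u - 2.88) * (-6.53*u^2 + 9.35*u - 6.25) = -33.6295*u^4 + 42.3408*u^3 - 5.0596*u^2 - 32.4905*u + 18.0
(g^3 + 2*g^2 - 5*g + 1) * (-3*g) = -3*g^4 - 6*g^3 + 15*g^2 - 3*g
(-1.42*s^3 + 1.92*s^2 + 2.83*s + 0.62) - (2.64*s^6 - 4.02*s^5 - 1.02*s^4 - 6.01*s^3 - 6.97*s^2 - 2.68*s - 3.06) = -2.64*s^6 + 4.02*s^5 + 1.02*s^4 + 4.59*s^3 + 8.89*s^2 + 5.51*s + 3.68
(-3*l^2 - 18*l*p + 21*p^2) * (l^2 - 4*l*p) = -3*l^4 - 6*l^3*p + 93*l^2*p^2 - 84*l*p^3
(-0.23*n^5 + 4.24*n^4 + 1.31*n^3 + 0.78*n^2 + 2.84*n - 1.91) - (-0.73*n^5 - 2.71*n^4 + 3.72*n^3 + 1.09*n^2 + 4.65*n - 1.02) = 0.5*n^5 + 6.95*n^4 - 2.41*n^3 - 0.31*n^2 - 1.81*n - 0.89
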